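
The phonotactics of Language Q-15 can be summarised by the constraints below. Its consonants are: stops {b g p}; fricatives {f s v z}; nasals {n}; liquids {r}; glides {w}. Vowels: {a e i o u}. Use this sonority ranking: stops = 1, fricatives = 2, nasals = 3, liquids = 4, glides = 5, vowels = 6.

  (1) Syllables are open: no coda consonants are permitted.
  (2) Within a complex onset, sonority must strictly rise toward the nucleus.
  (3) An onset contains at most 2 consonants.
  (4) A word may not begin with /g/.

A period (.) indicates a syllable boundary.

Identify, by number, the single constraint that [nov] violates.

1

[nov]: syllable 1 coda /v/ has 1 consonant (> 0).
This is a violation of constraint 1: "Syllables are open: no coda consonants are permitted."
The remaining constraints (2, 3, 4) are satisfied.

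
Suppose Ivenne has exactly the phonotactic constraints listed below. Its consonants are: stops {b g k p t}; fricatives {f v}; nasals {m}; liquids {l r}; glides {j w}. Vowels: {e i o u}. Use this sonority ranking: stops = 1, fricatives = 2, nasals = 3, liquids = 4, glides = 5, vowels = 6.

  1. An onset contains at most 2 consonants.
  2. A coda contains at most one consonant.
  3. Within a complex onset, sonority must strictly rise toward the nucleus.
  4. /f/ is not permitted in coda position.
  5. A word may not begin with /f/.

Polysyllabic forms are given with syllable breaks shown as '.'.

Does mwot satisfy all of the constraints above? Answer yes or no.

yes

mwot — σ1 onset /mw/ (3→5 rises), coda /t/ ok → phonotactically legal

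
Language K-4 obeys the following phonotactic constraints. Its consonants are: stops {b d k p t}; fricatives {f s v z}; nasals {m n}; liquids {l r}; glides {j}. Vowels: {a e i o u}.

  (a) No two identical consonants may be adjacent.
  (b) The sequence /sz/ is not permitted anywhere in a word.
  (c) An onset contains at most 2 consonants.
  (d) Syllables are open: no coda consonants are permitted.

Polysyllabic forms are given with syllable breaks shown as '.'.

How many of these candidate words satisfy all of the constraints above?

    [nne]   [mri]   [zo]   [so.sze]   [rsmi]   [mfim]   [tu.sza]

[nne] — violates constraint (a): adjacent identical consonants /nn/ → phonotactically illegal
[mri] — σ1 onset /mr/ (2C), coda /∅/ ok → phonotactically legal
[zo] — σ1 onset /z/, coda /∅/ ok → phonotactically legal
[so.sze] — violates constraint (b): contains banned sequence /sz/ → phonotactically illegal
[rsmi] — violates constraint (c): syllable 1 onset /rsm/ has 3 consonants (> 2) → phonotactically illegal
[mfim] — violates constraint (d): syllable 1 coda /m/ has 1 consonant (> 0) → phonotactically illegal
[tu.sza] — violates constraint (b): contains banned sequence /sz/ → phonotactically illegal
Phonotactically legal: [mri], [zo] → 2.

2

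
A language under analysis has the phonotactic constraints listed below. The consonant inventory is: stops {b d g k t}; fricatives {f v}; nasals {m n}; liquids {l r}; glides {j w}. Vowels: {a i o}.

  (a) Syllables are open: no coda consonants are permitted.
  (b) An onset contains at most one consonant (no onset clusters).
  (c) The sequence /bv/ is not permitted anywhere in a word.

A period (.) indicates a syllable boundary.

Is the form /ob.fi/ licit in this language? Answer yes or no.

/ob.fi/ — violates constraint (a): syllable 1 coda /b/ has 1 consonant (> 0) → illicit

no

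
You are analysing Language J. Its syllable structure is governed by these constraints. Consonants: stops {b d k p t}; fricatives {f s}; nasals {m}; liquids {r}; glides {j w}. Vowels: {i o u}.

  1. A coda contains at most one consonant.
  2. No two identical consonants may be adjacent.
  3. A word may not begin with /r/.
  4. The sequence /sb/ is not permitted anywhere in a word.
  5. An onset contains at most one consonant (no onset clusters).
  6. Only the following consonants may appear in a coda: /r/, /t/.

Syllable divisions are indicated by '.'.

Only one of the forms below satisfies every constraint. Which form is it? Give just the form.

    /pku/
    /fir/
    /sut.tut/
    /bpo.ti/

/fir/

/pku/ — violates constraint 5: syllable 1 onset /pk/ has 2 consonants (> 1) → ill-formed
/fir/ — σ1 onset /f/, coda /r/ ok → well-formed
/sut.tut/ — violates constraint 2: adjacent identical consonants /tt/ → ill-formed
/bpo.ti/ — violates constraint 5: syllable 1 onset /bp/ has 2 consonants (> 1) → ill-formed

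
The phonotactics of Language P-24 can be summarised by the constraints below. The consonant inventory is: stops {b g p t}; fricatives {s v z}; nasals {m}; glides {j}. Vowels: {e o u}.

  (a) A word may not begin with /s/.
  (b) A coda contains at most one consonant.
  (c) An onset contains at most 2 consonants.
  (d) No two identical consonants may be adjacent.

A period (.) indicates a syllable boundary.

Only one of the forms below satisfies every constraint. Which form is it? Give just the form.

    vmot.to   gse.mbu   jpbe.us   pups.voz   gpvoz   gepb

vmot.to — violates constraint (d): adjacent identical consonants /tt/ → not permitted
gse.mbu — σ1 onset /gs/ (2C), coda /∅/ ok; σ2 onset /mb/ (2C), coda /∅/ ok → permitted
jpbe.us — violates constraint (c): syllable 1 onset /jpb/ has 3 consonants (> 2) → not permitted
pups.voz — violates constraint (b): syllable 1 coda /ps/ has 2 consonants (> 1) → not permitted
gpvoz — violates constraint (c): syllable 1 onset /gpv/ has 3 consonants (> 2) → not permitted
gepb — violates constraint (b): syllable 1 coda /pb/ has 2 consonants (> 1) → not permitted

gse.mbu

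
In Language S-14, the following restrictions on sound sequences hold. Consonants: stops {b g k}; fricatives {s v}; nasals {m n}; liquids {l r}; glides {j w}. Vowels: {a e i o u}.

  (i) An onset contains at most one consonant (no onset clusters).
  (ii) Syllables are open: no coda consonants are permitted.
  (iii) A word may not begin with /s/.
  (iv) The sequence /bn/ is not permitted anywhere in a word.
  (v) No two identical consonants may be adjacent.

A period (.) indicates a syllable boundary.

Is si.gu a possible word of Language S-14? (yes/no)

no

si.gu — violates constraint (iii): word begins with /s/ → not permitted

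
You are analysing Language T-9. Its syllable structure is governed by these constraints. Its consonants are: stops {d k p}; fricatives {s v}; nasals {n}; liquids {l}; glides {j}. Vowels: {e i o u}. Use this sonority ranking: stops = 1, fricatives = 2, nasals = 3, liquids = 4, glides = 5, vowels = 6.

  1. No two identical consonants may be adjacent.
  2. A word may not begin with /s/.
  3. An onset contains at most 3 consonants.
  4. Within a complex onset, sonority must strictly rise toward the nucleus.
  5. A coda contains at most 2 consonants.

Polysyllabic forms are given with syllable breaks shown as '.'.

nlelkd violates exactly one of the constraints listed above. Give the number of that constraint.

5

nlelkd: syllable 1 coda /lkd/ has 3 consonants (> 2).
This is a violation of constraint 5: "A coda contains at most 2 consonants."
The remaining constraints (1, 2, 3, 4) are satisfied.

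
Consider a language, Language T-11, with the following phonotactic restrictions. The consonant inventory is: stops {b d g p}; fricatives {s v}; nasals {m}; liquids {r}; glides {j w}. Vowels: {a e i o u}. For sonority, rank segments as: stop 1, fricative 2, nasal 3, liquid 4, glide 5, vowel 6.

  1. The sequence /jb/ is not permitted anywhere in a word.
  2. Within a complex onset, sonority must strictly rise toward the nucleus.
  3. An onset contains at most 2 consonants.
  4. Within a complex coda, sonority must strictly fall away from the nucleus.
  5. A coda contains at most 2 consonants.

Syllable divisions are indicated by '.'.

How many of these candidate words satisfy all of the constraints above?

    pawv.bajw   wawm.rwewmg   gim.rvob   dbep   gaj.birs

0

pawv.bajw — violates constraint 4: syllable 2 coda /jw/: /j/ (glide, 5) → /w/ (glide, 5) does not fall → phonotactically illegal
wawm.rwewmg — violates constraint 5: syllable 2 coda /wmg/ has 3 consonants (> 2) → phonotactically illegal
gim.rvob — violates constraint 2: syllable 2 onset /rv/: /r/ (liquid, 4) → /v/ (fricative, 2) does not rise → phonotactically illegal
dbep — violates constraint 2: syllable 1 onset /db/: /d/ (stop, 1) → /b/ (stop, 1) does not rise → phonotactically illegal
gaj.birs — violates constraint 1: contains banned sequence /jb/ → phonotactically illegal
No form is phonotactically legal → 0.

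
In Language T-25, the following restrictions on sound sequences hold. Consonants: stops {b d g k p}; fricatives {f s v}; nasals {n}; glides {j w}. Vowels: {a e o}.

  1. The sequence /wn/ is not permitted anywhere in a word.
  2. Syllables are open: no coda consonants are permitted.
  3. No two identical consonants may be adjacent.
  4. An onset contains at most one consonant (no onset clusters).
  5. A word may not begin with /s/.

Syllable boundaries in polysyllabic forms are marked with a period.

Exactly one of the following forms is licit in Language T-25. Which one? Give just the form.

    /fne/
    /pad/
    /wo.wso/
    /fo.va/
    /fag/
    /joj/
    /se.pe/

/fo.va/

/fne/ — violates constraint 4: syllable 1 onset /fn/ has 2 consonants (> 1) → illicit
/pad/ — violates constraint 2: syllable 1 coda /d/ has 1 consonant (> 0) → illicit
/wo.wso/ — violates constraint 4: syllable 2 onset /ws/ has 2 consonants (> 1) → illicit
/fo.va/ — σ1 onset /f/, coda /∅/ ok; σ2 onset /v/, coda /∅/ ok → licit
/fag/ — violates constraint 2: syllable 1 coda /g/ has 1 consonant (> 0) → illicit
/joj/ — violates constraint 2: syllable 1 coda /j/ has 1 consonant (> 0) → illicit
/se.pe/ — violates constraint 5: word begins with /s/ → illicit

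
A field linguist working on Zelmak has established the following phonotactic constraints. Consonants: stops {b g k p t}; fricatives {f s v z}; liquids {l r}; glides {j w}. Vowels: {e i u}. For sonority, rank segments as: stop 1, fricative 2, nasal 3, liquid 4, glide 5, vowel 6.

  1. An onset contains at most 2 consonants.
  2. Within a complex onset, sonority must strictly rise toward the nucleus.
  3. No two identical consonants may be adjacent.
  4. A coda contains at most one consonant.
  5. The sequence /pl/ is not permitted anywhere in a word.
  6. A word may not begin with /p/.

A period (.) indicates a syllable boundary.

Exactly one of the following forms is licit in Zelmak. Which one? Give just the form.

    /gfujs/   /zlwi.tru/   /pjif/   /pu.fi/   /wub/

/wub/

/gfujs/ — violates constraint 4: syllable 1 coda /js/ has 2 consonants (> 1) → illicit
/zlwi.tru/ — violates constraint 1: syllable 1 onset /zlw/ has 3 consonants (> 2) → illicit
/pjif/ — violates constraint 6: word begins with /p/ → illicit
/pu.fi/ — violates constraint 6: word begins with /p/ → illicit
/wub/ — σ1 onset /w/, coda /b/ ok → licit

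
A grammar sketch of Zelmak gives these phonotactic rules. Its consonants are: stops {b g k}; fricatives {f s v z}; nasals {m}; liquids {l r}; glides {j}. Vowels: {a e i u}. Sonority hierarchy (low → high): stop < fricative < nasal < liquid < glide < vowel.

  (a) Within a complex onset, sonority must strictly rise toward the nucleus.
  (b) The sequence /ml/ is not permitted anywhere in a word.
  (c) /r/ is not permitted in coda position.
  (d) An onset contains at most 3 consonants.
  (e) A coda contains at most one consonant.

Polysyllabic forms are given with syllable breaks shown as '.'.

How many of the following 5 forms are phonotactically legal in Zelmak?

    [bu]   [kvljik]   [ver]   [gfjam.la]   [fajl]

1

[bu] — σ1 onset /b/, coda /∅/ ok → phonotactically legal
[kvljik] — violates constraint (d): syllable 1 onset /kvlj/ has 4 consonants (> 3) → phonotactically illegal
[ver] — violates constraint (c): syllable 1 coda contains /r/ → phonotactically illegal
[gfjam.la] — violates constraint (b): contains banned sequence /ml/ → phonotactically illegal
[fajl] — violates constraint (e): syllable 1 coda /jl/ has 2 consonants (> 1) → phonotactically illegal
Phonotactically legal: [bu] → 1.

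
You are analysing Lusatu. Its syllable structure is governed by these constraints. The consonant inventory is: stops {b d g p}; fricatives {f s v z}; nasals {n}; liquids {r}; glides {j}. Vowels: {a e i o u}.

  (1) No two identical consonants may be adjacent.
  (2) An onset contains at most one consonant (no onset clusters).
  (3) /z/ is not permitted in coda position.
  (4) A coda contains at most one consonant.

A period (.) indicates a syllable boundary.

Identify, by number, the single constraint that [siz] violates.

[siz]: syllable 1 coda contains /z/.
This is a violation of constraint 3: "/z/ is not permitted in coda position."
The remaining constraints (1, 2, 4) are satisfied.

3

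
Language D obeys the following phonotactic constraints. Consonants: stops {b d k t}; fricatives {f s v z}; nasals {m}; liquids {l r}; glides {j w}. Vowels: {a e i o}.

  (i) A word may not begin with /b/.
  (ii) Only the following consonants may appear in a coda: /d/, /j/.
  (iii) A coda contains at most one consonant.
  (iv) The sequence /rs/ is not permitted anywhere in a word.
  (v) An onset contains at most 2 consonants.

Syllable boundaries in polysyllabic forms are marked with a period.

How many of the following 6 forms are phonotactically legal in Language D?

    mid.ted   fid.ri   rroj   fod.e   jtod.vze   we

6

mid.ted — σ1 onset /m/, coda /d/ ok; σ2 onset /t/, coda /d/ ok → phonotactically legal
fid.ri — σ1 onset /f/, coda /d/ ok; σ2 onset /r/, coda /∅/ ok → phonotactically legal
rroj — σ1 onset /rr/ (2C), coda /j/ ok → phonotactically legal
fod.e — σ1 onset /f/, coda /d/ ok; σ2 onset /∅/, coda /∅/ ok → phonotactically legal
jtod.vze — σ1 onset /jt/ (2C), coda /d/ ok; σ2 onset /vz/ (2C), coda /∅/ ok → phonotactically legal
we — σ1 onset /w/, coda /∅/ ok → phonotactically legal
Phonotactically legal: mid.ted, fid.ri, rroj, fod.e, jtod.vze, we → 6.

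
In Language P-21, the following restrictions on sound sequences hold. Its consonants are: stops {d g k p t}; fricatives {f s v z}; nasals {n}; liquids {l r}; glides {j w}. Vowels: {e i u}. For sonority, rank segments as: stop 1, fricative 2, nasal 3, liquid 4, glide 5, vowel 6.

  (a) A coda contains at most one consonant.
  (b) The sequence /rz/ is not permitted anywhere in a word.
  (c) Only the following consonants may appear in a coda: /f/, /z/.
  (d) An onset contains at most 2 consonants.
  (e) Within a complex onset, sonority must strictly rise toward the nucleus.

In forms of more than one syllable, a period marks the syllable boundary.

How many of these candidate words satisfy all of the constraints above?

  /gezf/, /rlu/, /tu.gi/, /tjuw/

/gezf/ — violates constraint (a): syllable 1 coda /zf/ has 2 consonants (> 1) → phonotactically illegal
/rlu/ — violates constraint (e): syllable 1 onset /rl/: /r/ (liquid, 4) → /l/ (liquid, 4) does not rise → phonotactically illegal
/tu.gi/ — σ1 onset /t/, coda /∅/ ok; σ2 onset /g/, coda /∅/ ok → phonotactically legal
/tjuw/ — violates constraint (c): syllable 1 coda contains /w/, which is not a licensed coda consonant → phonotactically illegal
Phonotactically legal: /tu.gi/ → 1.

1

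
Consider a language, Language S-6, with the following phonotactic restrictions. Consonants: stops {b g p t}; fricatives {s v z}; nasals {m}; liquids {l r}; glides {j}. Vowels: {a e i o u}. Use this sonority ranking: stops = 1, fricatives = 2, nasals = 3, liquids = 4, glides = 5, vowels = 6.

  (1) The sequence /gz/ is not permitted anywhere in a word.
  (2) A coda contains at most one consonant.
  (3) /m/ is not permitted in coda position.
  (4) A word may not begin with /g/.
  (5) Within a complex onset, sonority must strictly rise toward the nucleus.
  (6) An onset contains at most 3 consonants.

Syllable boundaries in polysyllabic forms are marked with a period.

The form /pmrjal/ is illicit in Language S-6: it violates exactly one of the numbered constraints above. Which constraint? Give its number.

/pmrjal/: syllable 1 onset /pmrj/ has 4 consonants (> 3).
This is a violation of constraint 6: "An onset contains at most 3 consonants."
The remaining constraints (1, 2, 3, 4, 5) are satisfied.

6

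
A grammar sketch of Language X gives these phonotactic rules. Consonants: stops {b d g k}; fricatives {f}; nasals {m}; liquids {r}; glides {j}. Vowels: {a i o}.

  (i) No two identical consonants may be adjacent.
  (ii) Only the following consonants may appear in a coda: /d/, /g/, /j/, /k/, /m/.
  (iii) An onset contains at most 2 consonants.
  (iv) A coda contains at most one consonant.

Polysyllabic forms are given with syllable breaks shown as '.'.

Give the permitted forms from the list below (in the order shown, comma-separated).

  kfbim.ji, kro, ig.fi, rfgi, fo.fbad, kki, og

kfbim.ji — violates constraint (iii): syllable 1 onset /kfb/ has 3 consonants (> 2) → not permitted
kro — σ1 onset /kr/ (2C), coda /∅/ ok → permitted
ig.fi — σ1 onset /∅/, coda /g/ ok; σ2 onset /f/, coda /∅/ ok → permitted
rfgi — violates constraint (iii): syllable 1 onset /rfg/ has 3 consonants (> 2) → not permitted
fo.fbad — σ1 onset /f/, coda /∅/ ok; σ2 onset /fb/ (2C), coda /d/ ok → permitted
kki — violates constraint (i): adjacent identical consonants /kk/ → not permitted
og — σ1 onset /∅/, coda /g/ ok → permitted

kro, ig.fi, fo.fbad, og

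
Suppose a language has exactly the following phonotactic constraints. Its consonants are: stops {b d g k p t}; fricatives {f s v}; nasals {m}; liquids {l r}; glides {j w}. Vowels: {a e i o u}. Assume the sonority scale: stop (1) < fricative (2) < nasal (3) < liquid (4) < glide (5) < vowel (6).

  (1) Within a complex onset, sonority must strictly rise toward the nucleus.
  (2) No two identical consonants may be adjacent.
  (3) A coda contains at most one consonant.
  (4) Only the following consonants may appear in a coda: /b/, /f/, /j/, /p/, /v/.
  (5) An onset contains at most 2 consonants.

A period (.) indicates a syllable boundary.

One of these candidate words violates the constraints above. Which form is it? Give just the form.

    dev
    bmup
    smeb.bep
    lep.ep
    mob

smeb.bep

dev — σ1 onset /d/, coda /v/ ok → well-formed
bmup — σ1 onset /bm/ (1→3 rises), coda /p/ ok → well-formed
smeb.bep — violates constraint 2: adjacent identical consonants /bb/ → ill-formed
lep.ep — σ1 onset /l/, coda /p/ ok; σ2 onset /∅/, coda /p/ ok → well-formed
mob — σ1 onset /m/, coda /b/ ok → well-formed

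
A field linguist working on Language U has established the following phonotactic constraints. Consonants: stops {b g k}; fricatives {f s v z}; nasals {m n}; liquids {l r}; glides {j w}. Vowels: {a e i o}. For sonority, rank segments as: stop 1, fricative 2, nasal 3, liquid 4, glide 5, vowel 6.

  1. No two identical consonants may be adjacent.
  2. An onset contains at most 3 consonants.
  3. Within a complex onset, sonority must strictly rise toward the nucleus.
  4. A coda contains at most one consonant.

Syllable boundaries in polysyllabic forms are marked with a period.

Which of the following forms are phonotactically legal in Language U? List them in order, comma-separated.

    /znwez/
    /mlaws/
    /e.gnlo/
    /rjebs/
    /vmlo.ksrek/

/znwez/, /e.gnlo/, /vmlo.ksrek/

/znwez/ — σ1 onset /znw/ (2→3→5 rises), coda /z/ ok → phonotactically legal
/mlaws/ — violates constraint 4: syllable 1 coda /ws/ has 2 consonants (> 1) → phonotactically illegal
/e.gnlo/ — σ1 onset /∅/, coda /∅/ ok; σ2 onset /gnl/ (1→3→4 rises), coda /∅/ ok → phonotactically legal
/rjebs/ — violates constraint 4: syllable 1 coda /bs/ has 2 consonants (> 1) → phonotactically illegal
/vmlo.ksrek/ — σ1 onset /vml/ (2→3→4 rises), coda /∅/ ok; σ2 onset /ksr/ (1→2→4 rises), coda /k/ ok → phonotactically legal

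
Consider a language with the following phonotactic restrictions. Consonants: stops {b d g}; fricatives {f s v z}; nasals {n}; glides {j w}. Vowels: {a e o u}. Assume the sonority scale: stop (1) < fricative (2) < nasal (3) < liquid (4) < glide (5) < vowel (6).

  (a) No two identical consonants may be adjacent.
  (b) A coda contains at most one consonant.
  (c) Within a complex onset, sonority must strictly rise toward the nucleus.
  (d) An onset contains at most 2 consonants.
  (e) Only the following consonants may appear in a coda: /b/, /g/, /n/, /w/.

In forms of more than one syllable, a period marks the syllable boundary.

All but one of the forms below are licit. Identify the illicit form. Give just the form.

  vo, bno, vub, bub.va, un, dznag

vo — σ1 onset /v/, coda /∅/ ok → licit
bno — σ1 onset /bn/ (1→3 rises), coda /∅/ ok → licit
vub — σ1 onset /v/, coda /b/ ok → licit
bub.va — σ1 onset /b/, coda /b/ ok; σ2 onset /v/, coda /∅/ ok → licit
un — σ1 onset /∅/, coda /n/ ok → licit
dznag — violates constraint (d): syllable 1 onset /dzn/ has 3 consonants (> 2) → illicit

dznag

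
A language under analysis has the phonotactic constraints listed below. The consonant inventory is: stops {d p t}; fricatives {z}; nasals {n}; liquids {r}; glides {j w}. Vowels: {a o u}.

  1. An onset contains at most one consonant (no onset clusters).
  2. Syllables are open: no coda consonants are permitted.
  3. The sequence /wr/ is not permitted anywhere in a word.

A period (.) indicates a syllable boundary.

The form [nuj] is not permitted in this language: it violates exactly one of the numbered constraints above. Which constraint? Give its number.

2

[nuj]: syllable 1 coda /j/ has 1 consonant (> 0).
This is a violation of constraint 2: "Syllables are open: no coda consonants are permitted."
The remaining constraints (1, 3) are satisfied.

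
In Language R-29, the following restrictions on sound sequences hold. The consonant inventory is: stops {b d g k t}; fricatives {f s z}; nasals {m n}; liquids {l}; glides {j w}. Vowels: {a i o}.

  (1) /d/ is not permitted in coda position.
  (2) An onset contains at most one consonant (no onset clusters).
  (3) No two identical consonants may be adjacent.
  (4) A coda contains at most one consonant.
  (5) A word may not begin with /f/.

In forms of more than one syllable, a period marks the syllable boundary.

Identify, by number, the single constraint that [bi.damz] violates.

[bi.damz]: syllable 2 coda /mz/ has 2 consonants (> 1).
This is a violation of constraint 4: "A coda contains at most one consonant."
The remaining constraints (1, 2, 3, 5) are satisfied.

4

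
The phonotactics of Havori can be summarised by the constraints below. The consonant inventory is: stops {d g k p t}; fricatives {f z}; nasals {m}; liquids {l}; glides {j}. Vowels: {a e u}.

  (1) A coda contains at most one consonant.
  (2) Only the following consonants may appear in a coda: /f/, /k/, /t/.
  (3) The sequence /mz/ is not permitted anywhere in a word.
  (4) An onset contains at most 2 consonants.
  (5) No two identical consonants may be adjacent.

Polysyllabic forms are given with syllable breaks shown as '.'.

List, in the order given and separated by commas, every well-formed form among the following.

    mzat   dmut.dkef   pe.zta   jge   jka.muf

mzat — violates constraint 3: contains banned sequence /mz/ → ill-formed
dmut.dkef — σ1 onset /dm/ (2C), coda /t/ ok; σ2 onset /dk/ (2C), coda /f/ ok → well-formed
pe.zta — σ1 onset /p/, coda /∅/ ok; σ2 onset /zt/ (2C), coda /∅/ ok → well-formed
jge — σ1 onset /jg/ (2C), coda /∅/ ok → well-formed
jka.muf — σ1 onset /jk/ (2C), coda /∅/ ok; σ2 onset /m/, coda /f/ ok → well-formed

dmut.dkef, pe.zta, jge, jka.muf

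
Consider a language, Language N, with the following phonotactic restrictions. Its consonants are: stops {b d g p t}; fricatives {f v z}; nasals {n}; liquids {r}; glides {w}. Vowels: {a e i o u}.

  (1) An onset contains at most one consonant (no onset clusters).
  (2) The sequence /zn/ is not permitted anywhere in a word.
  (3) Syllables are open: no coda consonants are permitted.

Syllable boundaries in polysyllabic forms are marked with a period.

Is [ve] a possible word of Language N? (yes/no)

[ve] — σ1 onset /v/, coda /∅/ ok → phonotactically legal

yes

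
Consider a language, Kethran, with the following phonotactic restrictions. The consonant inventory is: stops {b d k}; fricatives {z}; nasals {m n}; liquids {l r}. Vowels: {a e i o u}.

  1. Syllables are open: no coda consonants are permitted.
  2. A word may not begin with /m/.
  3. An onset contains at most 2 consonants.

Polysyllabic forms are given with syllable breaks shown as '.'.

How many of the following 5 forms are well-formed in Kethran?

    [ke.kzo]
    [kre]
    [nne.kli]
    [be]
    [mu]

[ke.kzo] — σ1 onset /k/, coda /∅/ ok; σ2 onset /kz/ (2C), coda /∅/ ok → well-formed
[kre] — σ1 onset /kr/ (2C), coda /∅/ ok → well-formed
[nne.kli] — σ1 onset /nn/ (2C), coda /∅/ ok; σ2 onset /kl/ (2C), coda /∅/ ok → well-formed
[be] — σ1 onset /b/, coda /∅/ ok → well-formed
[mu] — violates constraint 2: word begins with /m/ → ill-formed
Well-formed: [ke.kzo], [kre], [nne.kli], [be] → 4.

4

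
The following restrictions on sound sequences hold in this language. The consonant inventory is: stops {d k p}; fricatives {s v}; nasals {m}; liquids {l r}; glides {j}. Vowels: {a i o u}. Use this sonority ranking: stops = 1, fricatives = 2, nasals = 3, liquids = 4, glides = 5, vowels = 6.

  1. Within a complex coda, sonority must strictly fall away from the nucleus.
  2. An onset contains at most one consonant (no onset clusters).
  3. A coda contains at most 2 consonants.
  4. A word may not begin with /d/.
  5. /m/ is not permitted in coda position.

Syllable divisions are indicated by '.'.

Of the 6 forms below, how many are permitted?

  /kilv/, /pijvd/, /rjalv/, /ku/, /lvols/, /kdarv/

2

/kilv/ — σ1 onset /k/, coda /lv/ (4→2 falls) ok → permitted
/pijvd/ — violates constraint 3: syllable 1 coda /jvd/ has 3 consonants (> 2) → not permitted
/rjalv/ — violates constraint 2: syllable 1 onset /rj/ has 2 consonants (> 1) → not permitted
/ku/ — σ1 onset /k/, coda /∅/ ok → permitted
/lvols/ — violates constraint 2: syllable 1 onset /lv/ has 2 consonants (> 1) → not permitted
/kdarv/ — violates constraint 2: syllable 1 onset /kd/ has 2 consonants (> 1) → not permitted
Permitted: /kilv/, /ku/ → 2.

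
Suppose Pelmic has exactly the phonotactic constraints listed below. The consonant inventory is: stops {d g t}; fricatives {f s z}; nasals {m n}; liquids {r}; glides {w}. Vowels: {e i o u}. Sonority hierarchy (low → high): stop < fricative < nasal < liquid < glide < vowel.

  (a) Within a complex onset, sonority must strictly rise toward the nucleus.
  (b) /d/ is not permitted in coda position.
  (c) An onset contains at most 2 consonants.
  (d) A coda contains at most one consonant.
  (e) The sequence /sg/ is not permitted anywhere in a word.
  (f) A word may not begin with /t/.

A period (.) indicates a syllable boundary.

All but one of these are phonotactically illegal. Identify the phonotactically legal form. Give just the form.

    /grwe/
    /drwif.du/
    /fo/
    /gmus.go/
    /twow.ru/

/grwe/ — violates constraint (c): syllable 1 onset /grw/ has 3 consonants (> 2) → phonotactically illegal
/drwif.du/ — violates constraint (c): syllable 1 onset /drw/ has 3 consonants (> 2) → phonotactically illegal
/fo/ — σ1 onset /f/, coda /∅/ ok → phonotactically legal
/gmus.go/ — violates constraint (e): contains banned sequence /sg/ → phonotactically illegal
/twow.ru/ — violates constraint (f): word begins with /t/ → phonotactically illegal

/fo/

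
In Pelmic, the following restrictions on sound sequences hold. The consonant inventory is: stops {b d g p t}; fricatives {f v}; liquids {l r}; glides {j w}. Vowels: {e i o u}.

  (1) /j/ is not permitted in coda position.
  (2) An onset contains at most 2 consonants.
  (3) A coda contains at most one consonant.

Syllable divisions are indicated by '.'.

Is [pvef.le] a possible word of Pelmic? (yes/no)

yes

[pvef.le] — σ1 onset /pv/ (2C), coda /f/ ok; σ2 onset /l/, coda /∅/ ok → licit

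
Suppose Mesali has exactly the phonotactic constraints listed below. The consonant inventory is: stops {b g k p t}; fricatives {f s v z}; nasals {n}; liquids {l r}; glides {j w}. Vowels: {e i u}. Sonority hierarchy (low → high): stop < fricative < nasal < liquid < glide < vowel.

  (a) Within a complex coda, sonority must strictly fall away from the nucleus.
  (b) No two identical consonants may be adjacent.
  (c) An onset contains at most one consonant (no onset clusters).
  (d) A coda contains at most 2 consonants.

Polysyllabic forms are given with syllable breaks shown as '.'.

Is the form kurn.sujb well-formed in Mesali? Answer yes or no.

kurn.sujb — σ1 onset /k/, coda /rn/ (4→3 falls) ok; σ2 onset /s/, coda /jb/ (5→1 falls) ok → well-formed

yes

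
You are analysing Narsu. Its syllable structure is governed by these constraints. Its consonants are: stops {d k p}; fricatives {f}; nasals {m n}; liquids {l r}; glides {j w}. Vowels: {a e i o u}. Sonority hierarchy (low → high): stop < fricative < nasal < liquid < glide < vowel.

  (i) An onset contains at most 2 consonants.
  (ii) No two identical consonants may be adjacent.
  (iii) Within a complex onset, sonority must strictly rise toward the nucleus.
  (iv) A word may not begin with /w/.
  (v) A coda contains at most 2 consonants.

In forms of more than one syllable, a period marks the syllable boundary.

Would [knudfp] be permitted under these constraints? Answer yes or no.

[knudfp] — violates constraint (v): syllable 1 coda /dfp/ has 3 consonants (> 2) → not permitted

no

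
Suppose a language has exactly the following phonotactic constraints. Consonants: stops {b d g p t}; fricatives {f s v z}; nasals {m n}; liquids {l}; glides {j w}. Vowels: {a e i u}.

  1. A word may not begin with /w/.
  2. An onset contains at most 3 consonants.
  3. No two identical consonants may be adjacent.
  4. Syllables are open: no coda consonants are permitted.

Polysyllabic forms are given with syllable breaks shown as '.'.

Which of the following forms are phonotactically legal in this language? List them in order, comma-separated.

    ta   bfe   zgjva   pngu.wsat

ta — σ1 onset /t/, coda /∅/ ok → phonotactically legal
bfe — σ1 onset /bf/ (2C), coda /∅/ ok → phonotactically legal
zgjva — violates constraint 2: syllable 1 onset /zgjv/ has 4 consonants (> 3) → phonotactically illegal
pngu.wsat — violates constraint 4: syllable 2 coda /t/ has 1 consonant (> 0) → phonotactically illegal

ta, bfe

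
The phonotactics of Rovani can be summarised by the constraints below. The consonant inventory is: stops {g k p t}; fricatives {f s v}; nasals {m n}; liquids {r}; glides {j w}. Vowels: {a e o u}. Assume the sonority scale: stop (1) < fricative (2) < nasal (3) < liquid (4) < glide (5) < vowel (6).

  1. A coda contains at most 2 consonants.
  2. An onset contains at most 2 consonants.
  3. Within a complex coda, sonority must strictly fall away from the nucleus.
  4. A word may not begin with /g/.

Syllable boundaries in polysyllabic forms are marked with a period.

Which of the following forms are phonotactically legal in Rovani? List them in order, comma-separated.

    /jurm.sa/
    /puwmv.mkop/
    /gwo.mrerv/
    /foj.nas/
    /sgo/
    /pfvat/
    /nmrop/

/jurm.sa/ — σ1 onset /j/, coda /rm/ (4→3 falls) ok; σ2 onset /s/, coda /∅/ ok → phonotactically legal
/puwmv.mkop/ — violates constraint 1: syllable 1 coda /wmv/ has 3 consonants (> 2) → phonotactically illegal
/gwo.mrerv/ — violates constraint 4: word begins with /g/ → phonotactically illegal
/foj.nas/ — σ1 onset /f/, coda /j/ ok; σ2 onset /n/, coda /s/ ok → phonotactically legal
/sgo/ — σ1 onset /sg/ (2C), coda /∅/ ok → phonotactically legal
/pfvat/ — violates constraint 2: syllable 1 onset /pfv/ has 3 consonants (> 2) → phonotactically illegal
/nmrop/ — violates constraint 2: syllable 1 onset /nmr/ has 3 consonants (> 2) → phonotactically illegal

/jurm.sa/, /foj.nas/, /sgo/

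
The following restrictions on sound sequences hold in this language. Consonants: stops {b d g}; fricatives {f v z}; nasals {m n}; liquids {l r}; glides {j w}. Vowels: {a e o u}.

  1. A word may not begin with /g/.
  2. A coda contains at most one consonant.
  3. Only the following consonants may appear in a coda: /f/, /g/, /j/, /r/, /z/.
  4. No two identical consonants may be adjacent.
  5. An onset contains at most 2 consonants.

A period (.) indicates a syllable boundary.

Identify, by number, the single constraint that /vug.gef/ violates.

/vug.gef/: adjacent identical consonants /gg/.
This is a violation of constraint 4: "No two identical consonants may be adjacent."
The remaining constraints (1, 2, 3, 5) are satisfied.

4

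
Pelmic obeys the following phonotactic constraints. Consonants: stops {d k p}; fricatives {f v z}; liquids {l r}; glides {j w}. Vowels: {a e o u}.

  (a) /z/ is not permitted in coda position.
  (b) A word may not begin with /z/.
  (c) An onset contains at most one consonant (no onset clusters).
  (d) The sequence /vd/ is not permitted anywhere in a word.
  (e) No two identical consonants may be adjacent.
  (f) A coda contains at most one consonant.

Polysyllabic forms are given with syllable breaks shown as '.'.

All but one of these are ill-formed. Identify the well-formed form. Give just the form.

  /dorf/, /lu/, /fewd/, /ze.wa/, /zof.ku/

/lu/

/dorf/ — violates constraint (f): syllable 1 coda /rf/ has 2 consonants (> 1) → ill-formed
/lu/ — σ1 onset /l/, coda /∅/ ok → well-formed
/fewd/ — violates constraint (f): syllable 1 coda /wd/ has 2 consonants (> 1) → ill-formed
/ze.wa/ — violates constraint (b): word begins with /z/ → ill-formed
/zof.ku/ — violates constraint (b): word begins with /z/ → ill-formed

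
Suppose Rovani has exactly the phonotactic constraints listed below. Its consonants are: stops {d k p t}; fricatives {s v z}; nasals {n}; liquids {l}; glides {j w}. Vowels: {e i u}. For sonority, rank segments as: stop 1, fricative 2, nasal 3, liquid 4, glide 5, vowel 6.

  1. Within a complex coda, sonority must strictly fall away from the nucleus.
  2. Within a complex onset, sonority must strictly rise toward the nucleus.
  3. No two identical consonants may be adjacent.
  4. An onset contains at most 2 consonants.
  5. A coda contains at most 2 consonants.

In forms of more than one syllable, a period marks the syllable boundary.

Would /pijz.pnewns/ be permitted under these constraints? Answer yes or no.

/pijz.pnewns/ — violates constraint 5: syllable 2 coda /wns/ has 3 consonants (> 2) → not permitted

no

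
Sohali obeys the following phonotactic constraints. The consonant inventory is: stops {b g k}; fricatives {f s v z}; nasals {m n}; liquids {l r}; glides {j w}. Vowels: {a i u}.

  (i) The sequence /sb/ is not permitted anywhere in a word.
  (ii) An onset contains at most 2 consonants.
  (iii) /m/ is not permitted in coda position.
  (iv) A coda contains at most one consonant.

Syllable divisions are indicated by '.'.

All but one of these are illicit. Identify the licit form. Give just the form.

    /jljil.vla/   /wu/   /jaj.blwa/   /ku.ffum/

/wu/

/jljil.vla/ — violates constraint (ii): syllable 1 onset /jlj/ has 3 consonants (> 2) → illicit
/wu/ — σ1 onset /w/, coda /∅/ ok → licit
/jaj.blwa/ — violates constraint (ii): syllable 2 onset /blw/ has 3 consonants (> 2) → illicit
/ku.ffum/ — violates constraint (iii): syllable 2 coda contains /m/ → illicit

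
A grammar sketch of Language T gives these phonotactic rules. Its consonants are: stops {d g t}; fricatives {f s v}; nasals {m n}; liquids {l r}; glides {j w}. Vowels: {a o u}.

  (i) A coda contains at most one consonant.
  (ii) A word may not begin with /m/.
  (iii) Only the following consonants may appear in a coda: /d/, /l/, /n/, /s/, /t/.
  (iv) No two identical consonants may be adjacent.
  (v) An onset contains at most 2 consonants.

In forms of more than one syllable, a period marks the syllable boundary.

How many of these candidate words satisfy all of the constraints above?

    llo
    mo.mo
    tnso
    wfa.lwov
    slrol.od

0

llo — violates constraint (iv): adjacent identical consonants /ll/ → not permitted
mo.mo — violates constraint (ii): word begins with /m/ → not permitted
tnso — violates constraint (v): syllable 1 onset /tns/ has 3 consonants (> 2) → not permitted
wfa.lwov — violates constraint (iii): syllable 2 coda contains /v/, which is not a licensed coda consonant → not permitted
slrol.od — violates constraint (v): syllable 1 onset /slr/ has 3 consonants (> 2) → not permitted
No form is permitted → 0.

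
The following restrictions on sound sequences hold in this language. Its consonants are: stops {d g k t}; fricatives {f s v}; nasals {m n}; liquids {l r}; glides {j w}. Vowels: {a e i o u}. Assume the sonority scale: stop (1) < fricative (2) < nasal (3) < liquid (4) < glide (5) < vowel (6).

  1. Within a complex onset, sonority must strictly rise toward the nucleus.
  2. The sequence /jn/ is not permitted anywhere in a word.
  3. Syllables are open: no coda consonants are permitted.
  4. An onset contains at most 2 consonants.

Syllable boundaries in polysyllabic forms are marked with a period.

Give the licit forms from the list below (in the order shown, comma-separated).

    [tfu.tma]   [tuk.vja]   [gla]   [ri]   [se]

[tfu.tma] — σ1 onset /tf/ (1→2 rises), coda /∅/ ok; σ2 onset /tm/ (1→3 rises), coda /∅/ ok → licit
[tuk.vja] — violates constraint 3: syllable 1 coda /k/ has 1 consonant (> 0) → illicit
[gla] — σ1 onset /gl/ (1→4 rises), coda /∅/ ok → licit
[ri] — σ1 onset /r/, coda /∅/ ok → licit
[se] — σ1 onset /s/, coda /∅/ ok → licit

[tfu.tma], [gla], [ri], [se]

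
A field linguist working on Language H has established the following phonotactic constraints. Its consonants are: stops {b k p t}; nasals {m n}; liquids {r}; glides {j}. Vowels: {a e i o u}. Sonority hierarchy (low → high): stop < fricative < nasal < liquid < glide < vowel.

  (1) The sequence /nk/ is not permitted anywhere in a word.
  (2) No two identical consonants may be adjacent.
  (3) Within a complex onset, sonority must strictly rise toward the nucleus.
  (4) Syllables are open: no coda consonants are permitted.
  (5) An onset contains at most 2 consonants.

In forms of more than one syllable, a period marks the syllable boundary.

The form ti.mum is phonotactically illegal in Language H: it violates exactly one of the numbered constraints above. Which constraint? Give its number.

4

ti.mum: syllable 2 coda /m/ has 1 consonant (> 0).
This is a violation of constraint 4: "Syllables are open: no coda consonants are permitted."
The remaining constraints (1, 2, 3, 5) are satisfied.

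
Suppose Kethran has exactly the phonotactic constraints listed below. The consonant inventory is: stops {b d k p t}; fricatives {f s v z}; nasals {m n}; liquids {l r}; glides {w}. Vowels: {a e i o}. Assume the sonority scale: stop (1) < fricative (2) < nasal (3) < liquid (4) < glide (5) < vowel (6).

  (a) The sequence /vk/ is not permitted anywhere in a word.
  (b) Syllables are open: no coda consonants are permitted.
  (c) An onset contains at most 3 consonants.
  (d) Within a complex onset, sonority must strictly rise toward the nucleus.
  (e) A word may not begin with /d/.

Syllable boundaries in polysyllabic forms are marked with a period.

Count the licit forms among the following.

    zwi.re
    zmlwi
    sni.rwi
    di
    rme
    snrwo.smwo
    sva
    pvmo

3

zwi.re — σ1 onset /zw/ (2→5 rises), coda /∅/ ok; σ2 onset /r/, coda /∅/ ok → licit
zmlwi — violates constraint (c): syllable 1 onset /zmlw/ has 4 consonants (> 3) → illicit
sni.rwi — σ1 onset /sn/ (2→3 rises), coda /∅/ ok; σ2 onset /rw/ (4→5 rises), coda /∅/ ok → licit
di — violates constraint (e): word begins with /d/ → illicit
rme — violates constraint (d): syllable 1 onset /rm/: /r/ (liquid, 4) → /m/ (nasal, 3) does not rise → illicit
snrwo.smwo — violates constraint (c): syllable 1 onset /snrw/ has 4 consonants (> 3) → illicit
sva — violates constraint (d): syllable 1 onset /sv/: /s/ (fricative, 2) → /v/ (fricative, 2) does not rise → illicit
pvmo — σ1 onset /pvm/ (1→2→3 rises), coda /∅/ ok → licit
Licit: zwi.re, sni.rwi, pvmo → 3.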